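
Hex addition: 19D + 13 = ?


Align and add column by column (LSB to MSB, each column mod 16 with carry):
  019D
+ 0013
  ----
  col 0: D(13) + 3(3) + 0 (carry in) = 16 → 0(0), carry out 1
  col 1: 9(9) + 1(1) + 1 (carry in) = 11 → B(11), carry out 0
  col 2: 1(1) + 0(0) + 0 (carry in) = 1 → 1(1), carry out 0
  col 3: 0(0) + 0(0) + 0 (carry in) = 0 → 0(0), carry out 0
Reading digits MSB→LSB: 01B0
Strip leading zeros: 1B0
= 0x1B0


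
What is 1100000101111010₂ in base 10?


Positional values:
Bit 1: 1 × 2^1 = 2
Bit 3: 1 × 2^3 = 8
Bit 4: 1 × 2^4 = 16
Bit 5: 1 × 2^5 = 32
Bit 6: 1 × 2^6 = 64
Bit 8: 1 × 2^8 = 256
Bit 14: 1 × 2^14 = 16384
Bit 15: 1 × 2^15 = 32768
Sum = 2 + 8 + 16 + 32 + 64 + 256 + 16384 + 32768
= 49530


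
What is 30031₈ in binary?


Each octal digit → 3 binary bits:
  3 = 011
  0 = 000
  0 = 000
  3 = 011
  1 = 001
Concatenate: 011 000 000 011 001
= 011000000011001


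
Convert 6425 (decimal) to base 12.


Divide by 12 repeatedly:
6425 ÷ 12 = 535 remainder 5
535 ÷ 12 = 44 remainder 7
44 ÷ 12 = 3 remainder 8
3 ÷ 12 = 0 remainder 3
Reading remainders bottom-up:
= 3875


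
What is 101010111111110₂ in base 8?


Group into 3-bit groups: 101010111111110
  101 = 5
  010 = 2
  111 = 7
  111 = 7
  110 = 6
= 0o52776


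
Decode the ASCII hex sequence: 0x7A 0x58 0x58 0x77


Codes (hex): 0x7A 0x58 0x58 0x77
Per-code ASCII lookup:
  0x7A = 122  (range 97-122: lowercase, 122 - 97 = 25) → 'z'
  0x58 = 88  (range 65-90: uppercase, 88 - 65 = 23) → 'X'
  0x58 = 88  (range 65-90: uppercase, 88 - 65 = 23) → 'X'
  0x77 = 119  (range 97-122: lowercase, 119 - 97 = 22) → 'w'
= 'zXXw'


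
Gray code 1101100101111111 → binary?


Gray code: 1101100101111111
MSB stays the same: 1
Each subsequent bit = prev_binary XOR current_gray:
  B[1] = 1 XOR 1 = 0
  B[2] = 0 XOR 0 = 0
  B[3] = 0 XOR 1 = 1
  B[4] = 1 XOR 1 = 0
  B[5] = 0 XOR 0 = 0
  B[6] = 0 XOR 0 = 0
  B[7] = 0 XOR 1 = 1
  B[8] = 1 XOR 0 = 1
  B[9] = 1 XOR 1 = 0
  B[10] = 0 XOR 1 = 1
  B[11] = 1 XOR 1 = 0
  B[12] = 0 XOR 1 = 1
  B[13] = 1 XOR 1 = 0
  B[14] = 0 XOR 1 = 1
  B[15] = 1 XOR 1 = 0
= 1001000110101010 (37290 decimal)


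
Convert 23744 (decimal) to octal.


Divide by 8 repeatedly:
23744 ÷ 8 = 2968 remainder 0
2968 ÷ 8 = 371 remainder 0
371 ÷ 8 = 46 remainder 3
46 ÷ 8 = 5 remainder 6
5 ÷ 8 = 0 remainder 5
Reading remainders bottom-up:
= 0o56300


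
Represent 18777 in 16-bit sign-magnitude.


Sign bit: 0 (positive)
Magnitude: 18777 = 100100101011001
= 0100100101011001


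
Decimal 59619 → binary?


Divide by 2 repeatedly:
59619 ÷ 2 = 29809 remainder 1
29809 ÷ 2 = 14904 remainder 1
14904 ÷ 2 = 7452 remainder 0
7452 ÷ 2 = 3726 remainder 0
3726 ÷ 2 = 1863 remainder 0
1863 ÷ 2 = 931 remainder 1
931 ÷ 2 = 465 remainder 1
465 ÷ 2 = 232 remainder 1
232 ÷ 2 = 116 remainder 0
116 ÷ 2 = 58 remainder 0
58 ÷ 2 = 29 remainder 0
29 ÷ 2 = 14 remainder 1
14 ÷ 2 = 7 remainder 0
7 ÷ 2 = 3 remainder 1
3 ÷ 2 = 1 remainder 1
1 ÷ 2 = 0 remainder 1
Reading remainders bottom-up:
= 1110100011100011


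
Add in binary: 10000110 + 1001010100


Align and add column by column (LSB to MSB, carry propagating):
  00010000110
+ 01001010100
  -----------
  col 0: 0 + 0 + 0 (carry in) = 0 → bit 0, carry out 0
  col 1: 1 + 0 + 0 (carry in) = 1 → bit 1, carry out 0
  col 2: 1 + 1 + 0 (carry in) = 2 → bit 0, carry out 1
  col 3: 0 + 0 + 1 (carry in) = 1 → bit 1, carry out 0
  col 4: 0 + 1 + 0 (carry in) = 1 → bit 1, carry out 0
  col 5: 0 + 0 + 0 (carry in) = 0 → bit 0, carry out 0
  col 6: 0 + 1 + 0 (carry in) = 1 → bit 1, carry out 0
  col 7: 1 + 0 + 0 (carry in) = 1 → bit 1, carry out 0
  col 8: 0 + 0 + 0 (carry in) = 0 → bit 0, carry out 0
  col 9: 0 + 1 + 0 (carry in) = 1 → bit 1, carry out 0
  col 10: 0 + 0 + 0 (carry in) = 0 → bit 0, carry out 0
Reading bits MSB→LSB: 01011011010
Strip leading zeros: 1011011010
= 1011011010


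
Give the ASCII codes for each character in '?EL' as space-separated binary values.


String: '?EL'  (3 characters)
Per-character ASCII lookup:
  '?': special character: '?' = 63 → 111111
  'E': uppercase starts at 65: 'E' = 65 + 4 = 69 → 1000101
  'L': uppercase starts at 65: 'L' = 65 + 11 = 76 → 1001100
= 111111 1000101 1001100


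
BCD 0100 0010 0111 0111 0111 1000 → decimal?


Each 4-bit group → digit:
  0100 → 4
  0010 → 2
  0111 → 7
  0111 → 7
  0111 → 7
  1000 → 8
= 427778


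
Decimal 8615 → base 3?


Divide by 3 repeatedly:
8615 ÷ 3 = 2871 remainder 2
2871 ÷ 3 = 957 remainder 0
957 ÷ 3 = 319 remainder 0
319 ÷ 3 = 106 remainder 1
106 ÷ 3 = 35 remainder 1
35 ÷ 3 = 11 remainder 2
11 ÷ 3 = 3 remainder 2
3 ÷ 3 = 1 remainder 0
1 ÷ 3 = 0 remainder 1
Reading remainders bottom-up:
= 102211002


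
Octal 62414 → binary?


Each octal digit → 3 binary bits:
  6 = 110
  2 = 010
  4 = 100
  1 = 001
  4 = 100
Concatenate: 110 010 100 001 100
= 110010100001100


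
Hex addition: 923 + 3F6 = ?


Align and add column by column (LSB to MSB, each column mod 16 with carry):
  0923
+ 03F6
  ----
  col 0: 3(3) + 6(6) + 0 (carry in) = 9 → 9(9), carry out 0
  col 1: 2(2) + F(15) + 0 (carry in) = 17 → 1(1), carry out 1
  col 2: 9(9) + 3(3) + 1 (carry in) = 13 → D(13), carry out 0
  col 3: 0(0) + 0(0) + 0 (carry in) = 0 → 0(0), carry out 0
Reading digits MSB→LSB: 0D19
Strip leading zeros: D19
= 0xD19


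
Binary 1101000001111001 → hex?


Group into 4-bit nibbles: 1101000001111001
  1101 = D
  0000 = 0
  0111 = 7
  1001 = 9
= 0xD079


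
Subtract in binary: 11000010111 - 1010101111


Align and subtract column by column (LSB to MSB, borrowing when needed):
  11000010111
- 01010101111
  -----------
  col 0: (1 - 0 borrow-in) - 1 → 1 - 1 = 0, borrow out 0
  col 1: (1 - 0 borrow-in) - 1 → 1 - 1 = 0, borrow out 0
  col 2: (1 - 0 borrow-in) - 1 → 1 - 1 = 0, borrow out 0
  col 3: (0 - 0 borrow-in) - 1 → borrow from next column: (0+2) - 1 = 1, borrow out 1
  col 4: (1 - 1 borrow-in) - 0 → 0 - 0 = 0, borrow out 0
  col 5: (0 - 0 borrow-in) - 1 → borrow from next column: (0+2) - 1 = 1, borrow out 1
  col 6: (0 - 1 borrow-in) - 0 → borrow from next column: (-1+2) - 0 = 1, borrow out 1
  col 7: (0 - 1 borrow-in) - 1 → borrow from next column: (-1+2) - 1 = 0, borrow out 1
  col 8: (0 - 1 borrow-in) - 0 → borrow from next column: (-1+2) - 0 = 1, borrow out 1
  col 9: (1 - 1 borrow-in) - 1 → borrow from next column: (0+2) - 1 = 1, borrow out 1
  col 10: (1 - 1 borrow-in) - 0 → 0 - 0 = 0, borrow out 0
Reading bits MSB→LSB: 01101101000
Strip leading zeros: 1101101000
= 1101101000


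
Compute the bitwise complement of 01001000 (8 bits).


Original: 01001000
Invert all bits:
  bit 0: 0 → 1
  bit 1: 1 → 0
  bit 2: 0 → 1
  bit 3: 0 → 1
  bit 4: 1 → 0
  bit 5: 0 → 1
  bit 6: 0 → 1
  bit 7: 0 → 1
= 10110111


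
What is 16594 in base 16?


Divide by 16 repeatedly:
16594 ÷ 16 = 1037 remainder 2 (2)
1037 ÷ 16 = 64 remainder 13 (D)
64 ÷ 16 = 4 remainder 0 (0)
4 ÷ 16 = 0 remainder 4 (4)
Reading remainders bottom-up:
= 0x40D2


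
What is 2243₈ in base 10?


Positional values:
Position 0: 3 × 8^0 = 3
Position 1: 4 × 8^1 = 32
Position 2: 2 × 8^2 = 128
Position 3: 2 × 8^3 = 1024
Sum = 3 + 32 + 128 + 1024
= 1187


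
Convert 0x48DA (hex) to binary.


Each hex digit → 4 binary bits:
  4 = 0100
  8 = 1000
  D = 1101
  A = 1010
Concatenate: 0100 1000 1101 1010
= 0100100011011010


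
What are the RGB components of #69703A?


Hex: #69703A
R = 69₁₆ = 105
G = 70₁₆ = 112
B = 3A₁₆ = 58
= RGB(105, 112, 58)


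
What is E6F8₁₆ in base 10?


Positional values:
Position 0: 8 × 16^0 = 8 × 1 = 8
Position 1: F × 16^1 = 15 × 16 = 240
Position 2: 6 × 16^2 = 6 × 256 = 1536
Position 3: E × 16^3 = 14 × 4096 = 57344
Sum = 8 + 240 + 1536 + 57344
= 59128


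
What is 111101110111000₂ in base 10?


Positional values:
Bit 3: 1 × 2^3 = 8
Bit 4: 1 × 2^4 = 16
Bit 5: 1 × 2^5 = 32
Bit 7: 1 × 2^7 = 128
Bit 8: 1 × 2^8 = 256
Bit 9: 1 × 2^9 = 512
Bit 11: 1 × 2^11 = 2048
Bit 12: 1 × 2^12 = 4096
Bit 13: 1 × 2^13 = 8192
Bit 14: 1 × 2^14 = 16384
Sum = 8 + 16 + 32 + 128 + 256 + 512 + 2048 + 4096 + 8192 + 16384
= 31672


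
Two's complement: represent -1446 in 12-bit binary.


Original: 010110100110
Step 1 - Invert all bits: 101001011001
Step 2 - Add 1: 101001011001 + 1
= 101001011010 (represents -1446)


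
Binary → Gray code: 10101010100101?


Binary: 10101010100101
Gray code: G = B XOR (B >> 1)
B >> 1 = 01010101010010
10101010100101 XOR 01010101010010:
  1 XOR 0 = 1
  0 XOR 1 = 1
  1 XOR 0 = 1
  0 XOR 1 = 1
  1 XOR 0 = 1
  0 XOR 1 = 1
  1 XOR 0 = 1
  0 XOR 1 = 1
  1 XOR 0 = 1
  0 XOR 1 = 1
  0 XOR 0 = 0
  1 XOR 0 = 1
  0 XOR 1 = 1
  1 XOR 0 = 1
= 11111111110111


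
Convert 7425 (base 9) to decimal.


Positional values (base 9):
  5 × 9^0 = 5 × 1 = 5
  2 × 9^1 = 2 × 9 = 18
  4 × 9^2 = 4 × 81 = 324
  7 × 9^3 = 7 × 729 = 5103
Sum = 5 + 18 + 324 + 5103
= 5450


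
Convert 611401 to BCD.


Each digit → 4-bit binary:
  6 → 0110
  1 → 0001
  1 → 0001
  4 → 0100
  0 → 0000
  1 → 0001
= 0110 0001 0001 0100 0000 0001


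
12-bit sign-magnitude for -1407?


Sign bit: 1 (negative)
Magnitude: 1407 = 10101111111
= 110101111111


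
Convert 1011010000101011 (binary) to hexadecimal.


Group into 4-bit nibbles: 1011010000101011
  1011 = B
  0100 = 4
  0010 = 2
  1011 = B
= 0xB42B


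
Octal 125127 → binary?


Each octal digit → 3 binary bits:
  1 = 001
  2 = 010
  5 = 101
  1 = 001
  2 = 010
  7 = 111
Concatenate: 001 010 101 001 010 111
= 001010101001010111


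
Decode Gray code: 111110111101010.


Gray code: 111110111101010
MSB stays the same: 1
Each subsequent bit = prev_binary XOR current_gray:
  B[1] = 1 XOR 1 = 0
  B[2] = 0 XOR 1 = 1
  B[3] = 1 XOR 1 = 0
  B[4] = 0 XOR 1 = 1
  B[5] = 1 XOR 0 = 1
  B[6] = 1 XOR 1 = 0
  B[7] = 0 XOR 1 = 1
  B[8] = 1 XOR 1 = 0
  B[9] = 0 XOR 1 = 1
  B[10] = 1 XOR 0 = 1
  B[11] = 1 XOR 1 = 0
  B[12] = 0 XOR 0 = 0
  B[13] = 0 XOR 1 = 1
  B[14] = 1 XOR 0 = 1
= 101011010110011 (22195 decimal)


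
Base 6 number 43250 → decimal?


Positional values (base 6):
  0 × 6^0 = 0 × 1 = 0
  5 × 6^1 = 5 × 6 = 30
  2 × 6^2 = 2 × 36 = 72
  3 × 6^3 = 3 × 216 = 648
  4 × 6^4 = 4 × 1296 = 5184
Sum = 0 + 30 + 72 + 648 + 5184
= 5934


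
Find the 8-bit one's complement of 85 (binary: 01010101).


Original: 01010101
Invert all bits:
  bit 0: 0 → 1
  bit 1: 1 → 0
  bit 2: 0 → 1
  bit 3: 1 → 0
  bit 4: 0 → 1
  bit 5: 1 → 0
  bit 6: 0 → 1
  bit 7: 1 → 0
= 10101010


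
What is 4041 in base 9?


Divide by 9 repeatedly:
4041 ÷ 9 = 449 remainder 0
449 ÷ 9 = 49 remainder 8
49 ÷ 9 = 5 remainder 4
5 ÷ 9 = 0 remainder 5
Reading remainders bottom-up:
= 5480


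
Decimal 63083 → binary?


Divide by 2 repeatedly:
63083 ÷ 2 = 31541 remainder 1
31541 ÷ 2 = 15770 remainder 1
15770 ÷ 2 = 7885 remainder 0
7885 ÷ 2 = 3942 remainder 1
3942 ÷ 2 = 1971 remainder 0
1971 ÷ 2 = 985 remainder 1
985 ÷ 2 = 492 remainder 1
492 ÷ 2 = 246 remainder 0
246 ÷ 2 = 123 remainder 0
123 ÷ 2 = 61 remainder 1
61 ÷ 2 = 30 remainder 1
30 ÷ 2 = 15 remainder 0
15 ÷ 2 = 7 remainder 1
7 ÷ 2 = 3 remainder 1
3 ÷ 2 = 1 remainder 1
1 ÷ 2 = 0 remainder 1
Reading remainders bottom-up:
= 1111011001101011


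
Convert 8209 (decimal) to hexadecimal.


Divide by 16 repeatedly:
8209 ÷ 16 = 513 remainder 1 (1)
513 ÷ 16 = 32 remainder 1 (1)
32 ÷ 16 = 2 remainder 0 (0)
2 ÷ 16 = 0 remainder 2 (2)
Reading remainders bottom-up:
= 0x2011


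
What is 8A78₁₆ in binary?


Each hex digit → 4 binary bits:
  8 = 1000
  A = 1010
  7 = 0111
  8 = 1000
Concatenate: 1000 1010 0111 1000
= 1000101001111000


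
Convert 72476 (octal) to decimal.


Positional values:
Position 0: 6 × 8^0 = 6
Position 1: 7 × 8^1 = 56
Position 2: 4 × 8^2 = 256
Position 3: 2 × 8^3 = 1024
Position 4: 7 × 8^4 = 28672
Sum = 6 + 56 + 256 + 1024 + 28672
= 30014


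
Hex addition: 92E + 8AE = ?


Align and add column by column (LSB to MSB, each column mod 16 with carry):
  092E
+ 08AE
  ----
  col 0: E(14) + E(14) + 0 (carry in) = 28 → C(12), carry out 1
  col 1: 2(2) + A(10) + 1 (carry in) = 13 → D(13), carry out 0
  col 2: 9(9) + 8(8) + 0 (carry in) = 17 → 1(1), carry out 1
  col 3: 0(0) + 0(0) + 1 (carry in) = 1 → 1(1), carry out 0
Reading digits MSB→LSB: 11DC
Strip leading zeros: 11DC
= 0x11DC


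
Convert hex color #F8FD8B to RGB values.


Hex: #F8FD8B
R = F8₁₆ = 248
G = FD₁₆ = 253
B = 8B₁₆ = 139
= RGB(248, 253, 139)


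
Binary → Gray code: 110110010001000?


Binary: 110110010001000
Gray code: G = B XOR (B >> 1)
B >> 1 = 011011001000100
110110010001000 XOR 011011001000100:
  1 XOR 0 = 1
  1 XOR 1 = 0
  0 XOR 1 = 1
  1 XOR 0 = 1
  1 XOR 1 = 0
  0 XOR 1 = 1
  0 XOR 0 = 0
  1 XOR 0 = 1
  0 XOR 1 = 1
  0 XOR 0 = 0
  0 XOR 0 = 0
  1 XOR 0 = 1
  0 XOR 1 = 1
  0 XOR 0 = 0
  0 XOR 0 = 0
= 101101011001100


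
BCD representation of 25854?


Each digit → 4-bit binary:
  2 → 0010
  5 → 0101
  8 → 1000
  5 → 0101
  4 → 0100
= 0010 0101 1000 0101 0100


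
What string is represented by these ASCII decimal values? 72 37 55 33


Codes (decimal): 72 37 55 33
Per-code ASCII lookup:
  72  (range 65-90: uppercase, 72 - 65 = 7) → 'H'
  37  (special character) → '%'
  55  (range 48-57: digits, 55 - 48 = 7) → '7'
  33  (special character) → '!'
= 'H%7!'


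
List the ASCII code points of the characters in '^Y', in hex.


String: '^Y'  (2 characters)
Per-character ASCII lookup:
  '^': special character: '^' = 94 → 0x5E
  'Y': uppercase starts at 65: 'Y' = 65 + 24 = 89 → 0x59
= 0x5E 0x59


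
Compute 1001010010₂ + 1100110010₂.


Align and add column by column (LSB to MSB, carry propagating):
  01001010010
+ 01100110010
  -----------
  col 0: 0 + 0 + 0 (carry in) = 0 → bit 0, carry out 0
  col 1: 1 + 1 + 0 (carry in) = 2 → bit 0, carry out 1
  col 2: 0 + 0 + 1 (carry in) = 1 → bit 1, carry out 0
  col 3: 0 + 0 + 0 (carry in) = 0 → bit 0, carry out 0
  col 4: 1 + 1 + 0 (carry in) = 2 → bit 0, carry out 1
  col 5: 0 + 1 + 1 (carry in) = 2 → bit 0, carry out 1
  col 6: 1 + 0 + 1 (carry in) = 2 → bit 0, carry out 1
  col 7: 0 + 0 + 1 (carry in) = 1 → bit 1, carry out 0
  col 8: 0 + 1 + 0 (carry in) = 1 → bit 1, carry out 0
  col 9: 1 + 1 + 0 (carry in) = 2 → bit 0, carry out 1
  col 10: 0 + 0 + 1 (carry in) = 1 → bit 1, carry out 0
Reading bits MSB→LSB: 10110000100
Strip leading zeros: 10110000100
= 10110000100


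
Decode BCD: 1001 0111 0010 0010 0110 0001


Each 4-bit group → digit:
  1001 → 9
  0111 → 7
  0010 → 2
  0010 → 2
  0110 → 6
  0001 → 1
= 972261


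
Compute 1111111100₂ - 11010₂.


Align and subtract column by column (LSB to MSB, borrowing when needed):
  1111111100
- 0000011010
  ----------
  col 0: (0 - 0 borrow-in) - 0 → 0 - 0 = 0, borrow out 0
  col 1: (0 - 0 borrow-in) - 1 → borrow from next column: (0+2) - 1 = 1, borrow out 1
  col 2: (1 - 1 borrow-in) - 0 → 0 - 0 = 0, borrow out 0
  col 3: (1 - 0 borrow-in) - 1 → 1 - 1 = 0, borrow out 0
  col 4: (1 - 0 borrow-in) - 1 → 1 - 1 = 0, borrow out 0
  col 5: (1 - 0 borrow-in) - 0 → 1 - 0 = 1, borrow out 0
  col 6: (1 - 0 borrow-in) - 0 → 1 - 0 = 1, borrow out 0
  col 7: (1 - 0 borrow-in) - 0 → 1 - 0 = 1, borrow out 0
  col 8: (1 - 0 borrow-in) - 0 → 1 - 0 = 1, borrow out 0
  col 9: (1 - 0 borrow-in) - 0 → 1 - 0 = 1, borrow out 0
Reading bits MSB→LSB: 1111100010
Strip leading zeros: 1111100010
= 1111100010


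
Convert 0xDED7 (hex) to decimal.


Positional values:
Position 0: 7 × 16^0 = 7 × 1 = 7
Position 1: D × 16^1 = 13 × 16 = 208
Position 2: E × 16^2 = 14 × 256 = 3584
Position 3: D × 16^3 = 13 × 4096 = 53248
Sum = 7 + 208 + 3584 + 53248
= 57047


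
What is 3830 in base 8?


Divide by 8 repeatedly:
3830 ÷ 8 = 478 remainder 6
478 ÷ 8 = 59 remainder 6
59 ÷ 8 = 7 remainder 3
7 ÷ 8 = 0 remainder 7
Reading remainders bottom-up:
= 0o7366


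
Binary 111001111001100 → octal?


Group into 3-bit groups: 111001111001100
  111 = 7
  001 = 1
  111 = 7
  001 = 1
  100 = 4
= 0o71714


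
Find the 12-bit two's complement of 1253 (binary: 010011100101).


Original: 010011100101
Step 1 - Invert all bits: 101100011010
Step 2 - Add 1: 101100011010 + 1
= 101100011011 (represents -1253)


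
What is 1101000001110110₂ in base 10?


Positional values:
Bit 1: 1 × 2^1 = 2
Bit 2: 1 × 2^2 = 4
Bit 4: 1 × 2^4 = 16
Bit 5: 1 × 2^5 = 32
Bit 6: 1 × 2^6 = 64
Bit 12: 1 × 2^12 = 4096
Bit 14: 1 × 2^14 = 16384
Bit 15: 1 × 2^15 = 32768
Sum = 2 + 4 + 16 + 32 + 64 + 4096 + 16384 + 32768
= 53366


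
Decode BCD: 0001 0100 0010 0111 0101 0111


Each 4-bit group → digit:
  0001 → 1
  0100 → 4
  0010 → 2
  0111 → 7
  0101 → 5
  0111 → 7
= 142757


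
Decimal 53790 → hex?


Divide by 16 repeatedly:
53790 ÷ 16 = 3361 remainder 14 (E)
3361 ÷ 16 = 210 remainder 1 (1)
210 ÷ 16 = 13 remainder 2 (2)
13 ÷ 16 = 0 remainder 13 (D)
Reading remainders bottom-up:
= 0xD21E


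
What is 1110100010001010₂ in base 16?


Group into 4-bit nibbles: 1110100010001010
  1110 = E
  1000 = 8
  1000 = 8
  1010 = A
= 0xE88A


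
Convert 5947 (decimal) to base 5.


Divide by 5 repeatedly:
5947 ÷ 5 = 1189 remainder 2
1189 ÷ 5 = 237 remainder 4
237 ÷ 5 = 47 remainder 2
47 ÷ 5 = 9 remainder 2
9 ÷ 5 = 1 remainder 4
1 ÷ 5 = 0 remainder 1
Reading remainders bottom-up:
= 142242


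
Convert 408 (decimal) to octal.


Divide by 8 repeatedly:
408 ÷ 8 = 51 remainder 0
51 ÷ 8 = 6 remainder 3
6 ÷ 8 = 0 remainder 6
Reading remainders bottom-up:
= 0o630


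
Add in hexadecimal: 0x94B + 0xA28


Align and add column by column (LSB to MSB, each column mod 16 with carry):
  094B
+ 0A28
  ----
  col 0: B(11) + 8(8) + 0 (carry in) = 19 → 3(3), carry out 1
  col 1: 4(4) + 2(2) + 1 (carry in) = 7 → 7(7), carry out 0
  col 2: 9(9) + A(10) + 0 (carry in) = 19 → 3(3), carry out 1
  col 3: 0(0) + 0(0) + 1 (carry in) = 1 → 1(1), carry out 0
Reading digits MSB→LSB: 1373
Strip leading zeros: 1373
= 0x1373


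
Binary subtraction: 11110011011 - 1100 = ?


Align and subtract column by column (LSB to MSB, borrowing when needed):
  11110011011
- 00000001100
  -----------
  col 0: (1 - 0 borrow-in) - 0 → 1 - 0 = 1, borrow out 0
  col 1: (1 - 0 borrow-in) - 0 → 1 - 0 = 1, borrow out 0
  col 2: (0 - 0 borrow-in) - 1 → borrow from next column: (0+2) - 1 = 1, borrow out 1
  col 3: (1 - 1 borrow-in) - 1 → borrow from next column: (0+2) - 1 = 1, borrow out 1
  col 4: (1 - 1 borrow-in) - 0 → 0 - 0 = 0, borrow out 0
  col 5: (0 - 0 borrow-in) - 0 → 0 - 0 = 0, borrow out 0
  col 6: (0 - 0 borrow-in) - 0 → 0 - 0 = 0, borrow out 0
  col 7: (1 - 0 borrow-in) - 0 → 1 - 0 = 1, borrow out 0
  col 8: (1 - 0 borrow-in) - 0 → 1 - 0 = 1, borrow out 0
  col 9: (1 - 0 borrow-in) - 0 → 1 - 0 = 1, borrow out 0
  col 10: (1 - 0 borrow-in) - 0 → 1 - 0 = 1, borrow out 0
Reading bits MSB→LSB: 11110001111
Strip leading zeros: 11110001111
= 11110001111


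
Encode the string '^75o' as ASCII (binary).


String: '^75o'  (4 characters)
Per-character ASCII lookup:
  '^': special character: '^' = 94 → 1011110
  '7': digits start at 48: '7' = 48 + 7 = 55 → 110111
  '5': digits start at 48: '5' = 48 + 5 = 53 → 110101
  'o': lowercase starts at 97: 'o' = 97 + 14 = 111 → 1101111
= 1011110 110111 110101 1101111


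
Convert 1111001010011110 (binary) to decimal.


Positional values:
Bit 1: 1 × 2^1 = 2
Bit 2: 1 × 2^2 = 4
Bit 3: 1 × 2^3 = 8
Bit 4: 1 × 2^4 = 16
Bit 7: 1 × 2^7 = 128
Bit 9: 1 × 2^9 = 512
Bit 12: 1 × 2^12 = 4096
Bit 13: 1 × 2^13 = 8192
Bit 14: 1 × 2^14 = 16384
Bit 15: 1 × 2^15 = 32768
Sum = 2 + 4 + 8 + 16 + 128 + 512 + 4096 + 8192 + 16384 + 32768
= 62110


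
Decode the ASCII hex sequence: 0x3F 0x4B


Codes (hex): 0x3F 0x4B
Per-code ASCII lookup:
  0x3F = 63  (special character) → '?'
  0x4B = 75  (range 65-90: uppercase, 75 - 65 = 10) → 'K'
= '?K'


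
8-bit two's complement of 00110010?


Original: 00110010
Step 1 - Invert all bits: 11001101
Step 2 - Add 1: 11001101 + 1
= 11001110 (represents -50)


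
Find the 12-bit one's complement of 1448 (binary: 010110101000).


Original: 010110101000
Invert all bits:
  bit 0: 0 → 1
  bit 1: 1 → 0
  bit 2: 0 → 1
  bit 3: 1 → 0
  bit 4: 1 → 0
  bit 5: 0 → 1
  bit 6: 1 → 0
  bit 7: 0 → 1
  bit 8: 1 → 0
  bit 9: 0 → 1
  bit 10: 0 → 1
  bit 11: 0 → 1
= 101001010111


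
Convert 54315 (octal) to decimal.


Positional values:
Position 0: 5 × 8^0 = 5
Position 1: 1 × 8^1 = 8
Position 2: 3 × 8^2 = 192
Position 3: 4 × 8^3 = 2048
Position 4: 5 × 8^4 = 20480
Sum = 5 + 8 + 192 + 2048 + 20480
= 22733


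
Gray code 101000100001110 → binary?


Gray code: 101000100001110
MSB stays the same: 1
Each subsequent bit = prev_binary XOR current_gray:
  B[1] = 1 XOR 0 = 1
  B[2] = 1 XOR 1 = 0
  B[3] = 0 XOR 0 = 0
  B[4] = 0 XOR 0 = 0
  B[5] = 0 XOR 0 = 0
  B[6] = 0 XOR 1 = 1
  B[7] = 1 XOR 0 = 1
  B[8] = 1 XOR 0 = 1
  B[9] = 1 XOR 0 = 1
  B[10] = 1 XOR 0 = 1
  B[11] = 1 XOR 1 = 0
  B[12] = 0 XOR 1 = 1
  B[13] = 1 XOR 1 = 0
  B[14] = 0 XOR 0 = 0
= 110000111110100 (25076 decimal)


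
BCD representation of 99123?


Each digit → 4-bit binary:
  9 → 1001
  9 → 1001
  1 → 0001
  2 → 0010
  3 → 0011
= 1001 1001 0001 0010 0011


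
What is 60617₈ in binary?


Each octal digit → 3 binary bits:
  6 = 110
  0 = 000
  6 = 110
  1 = 001
  7 = 111
Concatenate: 110 000 110 001 111
= 110000110001111


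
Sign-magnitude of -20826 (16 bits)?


Sign bit: 1 (negative)
Magnitude: 20826 = 101000101011010
= 1101000101011010


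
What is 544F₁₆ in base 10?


Positional values:
Position 0: F × 16^0 = 15 × 1 = 15
Position 1: 4 × 16^1 = 4 × 16 = 64
Position 2: 4 × 16^2 = 4 × 256 = 1024
Position 3: 5 × 16^3 = 5 × 4096 = 20480
Sum = 15 + 64 + 1024 + 20480
= 21583


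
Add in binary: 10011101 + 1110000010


Align and add column by column (LSB to MSB, carry propagating):
  00010011101
+ 01110000010
  -----------
  col 0: 1 + 0 + 0 (carry in) = 1 → bit 1, carry out 0
  col 1: 0 + 1 + 0 (carry in) = 1 → bit 1, carry out 0
  col 2: 1 + 0 + 0 (carry in) = 1 → bit 1, carry out 0
  col 3: 1 + 0 + 0 (carry in) = 1 → bit 1, carry out 0
  col 4: 1 + 0 + 0 (carry in) = 1 → bit 1, carry out 0
  col 5: 0 + 0 + 0 (carry in) = 0 → bit 0, carry out 0
  col 6: 0 + 0 + 0 (carry in) = 0 → bit 0, carry out 0
  col 7: 1 + 1 + 0 (carry in) = 2 → bit 0, carry out 1
  col 8: 0 + 1 + 1 (carry in) = 2 → bit 0, carry out 1
  col 9: 0 + 1 + 1 (carry in) = 2 → bit 0, carry out 1
  col 10: 0 + 0 + 1 (carry in) = 1 → bit 1, carry out 0
Reading bits MSB→LSB: 10000011111
Strip leading zeros: 10000011111
= 10000011111


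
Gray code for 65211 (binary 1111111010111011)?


Binary: 1111111010111011
Gray code: G = B XOR (B >> 1)
B >> 1 = 0111111101011101
1111111010111011 XOR 0111111101011101:
  1 XOR 0 = 1
  1 XOR 1 = 0
  1 XOR 1 = 0
  1 XOR 1 = 0
  1 XOR 1 = 0
  1 XOR 1 = 0
  1 XOR 1 = 0
  0 XOR 1 = 1
  1 XOR 0 = 1
  0 XOR 1 = 1
  1 XOR 0 = 1
  1 XOR 1 = 0
  1 XOR 1 = 0
  0 XOR 1 = 1
  1 XOR 0 = 1
  1 XOR 1 = 0
= 1000000111100110


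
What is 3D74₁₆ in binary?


Each hex digit → 4 binary bits:
  3 = 0011
  D = 1101
  7 = 0111
  4 = 0100
Concatenate: 0011 1101 0111 0100
= 0011110101110100


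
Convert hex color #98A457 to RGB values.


Hex: #98A457
R = 98₁₆ = 152
G = A4₁₆ = 164
B = 57₁₆ = 87
= RGB(152, 164, 87)


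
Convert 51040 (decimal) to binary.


Divide by 2 repeatedly:
51040 ÷ 2 = 25520 remainder 0
25520 ÷ 2 = 12760 remainder 0
12760 ÷ 2 = 6380 remainder 0
6380 ÷ 2 = 3190 remainder 0
3190 ÷ 2 = 1595 remainder 0
1595 ÷ 2 = 797 remainder 1
797 ÷ 2 = 398 remainder 1
398 ÷ 2 = 199 remainder 0
199 ÷ 2 = 99 remainder 1
99 ÷ 2 = 49 remainder 1
49 ÷ 2 = 24 remainder 1
24 ÷ 2 = 12 remainder 0
12 ÷ 2 = 6 remainder 0
6 ÷ 2 = 3 remainder 0
3 ÷ 2 = 1 remainder 1
1 ÷ 2 = 0 remainder 1
Reading remainders bottom-up:
= 1100011101100000


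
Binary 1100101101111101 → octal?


Group into 3-bit groups: 001100101101111101
  001 = 1
  100 = 4
  101 = 5
  101 = 5
  111 = 7
  101 = 5
= 0o145575


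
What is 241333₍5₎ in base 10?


Positional values (base 5):
  3 × 5^0 = 3 × 1 = 3
  3 × 5^1 = 3 × 5 = 15
  3 × 5^2 = 3 × 25 = 75
  1 × 5^3 = 1 × 125 = 125
  4 × 5^4 = 4 × 625 = 2500
  2 × 5^5 = 2 × 3125 = 6250
Sum = 3 + 15 + 75 + 125 + 2500 + 6250
= 8968


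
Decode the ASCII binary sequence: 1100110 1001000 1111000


Codes (binary): 1100110 1001000 1111000
Per-code ASCII lookup:
  1100110 = 102  (range 97-122: lowercase, 102 - 97 = 5) → 'f'
  1001000 = 72  (range 65-90: uppercase, 72 - 65 = 7) → 'H'
  1111000 = 120  (range 97-122: lowercase, 120 - 97 = 23) → 'x'
= 'fHx'


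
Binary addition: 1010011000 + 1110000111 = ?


Align and add column by column (LSB to MSB, carry propagating):
  01010011000
+ 01110000111
  -----------
  col 0: 0 + 1 + 0 (carry in) = 1 → bit 1, carry out 0
  col 1: 0 + 1 + 0 (carry in) = 1 → bit 1, carry out 0
  col 2: 0 + 1 + 0 (carry in) = 1 → bit 1, carry out 0
  col 3: 1 + 0 + 0 (carry in) = 1 → bit 1, carry out 0
  col 4: 1 + 0 + 0 (carry in) = 1 → bit 1, carry out 0
  col 5: 0 + 0 + 0 (carry in) = 0 → bit 0, carry out 0
  col 6: 0 + 0 + 0 (carry in) = 0 → bit 0, carry out 0
  col 7: 1 + 1 + 0 (carry in) = 2 → bit 0, carry out 1
  col 8: 0 + 1 + 1 (carry in) = 2 → bit 0, carry out 1
  col 9: 1 + 1 + 1 (carry in) = 3 → bit 1, carry out 1
  col 10: 0 + 0 + 1 (carry in) = 1 → bit 1, carry out 0
Reading bits MSB→LSB: 11000011111
Strip leading zeros: 11000011111
= 11000011111


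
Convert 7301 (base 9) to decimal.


Positional values (base 9):
  1 × 9^0 = 1 × 1 = 1
  0 × 9^1 = 0 × 9 = 0
  3 × 9^2 = 3 × 81 = 243
  7 × 9^3 = 7 × 729 = 5103
Sum = 1 + 0 + 243 + 5103
= 5347


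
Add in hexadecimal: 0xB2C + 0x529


Align and add column by column (LSB to MSB, each column mod 16 with carry):
  0B2C
+ 0529
  ----
  col 0: C(12) + 9(9) + 0 (carry in) = 21 → 5(5), carry out 1
  col 1: 2(2) + 2(2) + 1 (carry in) = 5 → 5(5), carry out 0
  col 2: B(11) + 5(5) + 0 (carry in) = 16 → 0(0), carry out 1
  col 3: 0(0) + 0(0) + 1 (carry in) = 1 → 1(1), carry out 0
Reading digits MSB→LSB: 1055
Strip leading zeros: 1055
= 0x1055


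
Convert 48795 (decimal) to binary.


Divide by 2 repeatedly:
48795 ÷ 2 = 24397 remainder 1
24397 ÷ 2 = 12198 remainder 1
12198 ÷ 2 = 6099 remainder 0
6099 ÷ 2 = 3049 remainder 1
3049 ÷ 2 = 1524 remainder 1
1524 ÷ 2 = 762 remainder 0
762 ÷ 2 = 381 remainder 0
381 ÷ 2 = 190 remainder 1
190 ÷ 2 = 95 remainder 0
95 ÷ 2 = 47 remainder 1
47 ÷ 2 = 23 remainder 1
23 ÷ 2 = 11 remainder 1
11 ÷ 2 = 5 remainder 1
5 ÷ 2 = 2 remainder 1
2 ÷ 2 = 1 remainder 0
1 ÷ 2 = 0 remainder 1
Reading remainders bottom-up:
= 1011111010011011


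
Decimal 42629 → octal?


Divide by 8 repeatedly:
42629 ÷ 8 = 5328 remainder 5
5328 ÷ 8 = 666 remainder 0
666 ÷ 8 = 83 remainder 2
83 ÷ 8 = 10 remainder 3
10 ÷ 8 = 1 remainder 2
1 ÷ 8 = 0 remainder 1
Reading remainders bottom-up:
= 0o123205


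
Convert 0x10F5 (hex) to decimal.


Positional values:
Position 0: 5 × 16^0 = 5 × 1 = 5
Position 1: F × 16^1 = 15 × 16 = 240
Position 2: 0 × 16^2 = 0 × 256 = 0
Position 3: 1 × 16^3 = 1 × 4096 = 4096
Sum = 5 + 240 + 0 + 4096
= 4341


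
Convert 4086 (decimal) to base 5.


Divide by 5 repeatedly:
4086 ÷ 5 = 817 remainder 1
817 ÷ 5 = 163 remainder 2
163 ÷ 5 = 32 remainder 3
32 ÷ 5 = 6 remainder 2
6 ÷ 5 = 1 remainder 1
1 ÷ 5 = 0 remainder 1
Reading remainders bottom-up:
= 112321


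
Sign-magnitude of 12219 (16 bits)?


Sign bit: 0 (positive)
Magnitude: 12219 = 010111110111011
= 0010111110111011


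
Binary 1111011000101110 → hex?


Group into 4-bit nibbles: 1111011000101110
  1111 = F
  0110 = 6
  0010 = 2
  1110 = E
= 0xF62E


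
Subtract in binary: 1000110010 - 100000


Align and subtract column by column (LSB to MSB, borrowing when needed):
  1000110010
- 0000100000
  ----------
  col 0: (0 - 0 borrow-in) - 0 → 0 - 0 = 0, borrow out 0
  col 1: (1 - 0 borrow-in) - 0 → 1 - 0 = 1, borrow out 0
  col 2: (0 - 0 borrow-in) - 0 → 0 - 0 = 0, borrow out 0
  col 3: (0 - 0 borrow-in) - 0 → 0 - 0 = 0, borrow out 0
  col 4: (1 - 0 borrow-in) - 0 → 1 - 0 = 1, borrow out 0
  col 5: (1 - 0 borrow-in) - 1 → 1 - 1 = 0, borrow out 0
  col 6: (0 - 0 borrow-in) - 0 → 0 - 0 = 0, borrow out 0
  col 7: (0 - 0 borrow-in) - 0 → 0 - 0 = 0, borrow out 0
  col 8: (0 - 0 borrow-in) - 0 → 0 - 0 = 0, borrow out 0
  col 9: (1 - 0 borrow-in) - 0 → 1 - 0 = 1, borrow out 0
Reading bits MSB→LSB: 1000010010
Strip leading zeros: 1000010010
= 1000010010


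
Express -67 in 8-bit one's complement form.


Original: 01000011
Invert all bits:
  bit 0: 0 → 1
  bit 1: 1 → 0
  bit 2: 0 → 1
  bit 3: 0 → 1
  bit 4: 0 → 1
  bit 5: 0 → 1
  bit 6: 1 → 0
  bit 7: 1 → 0
= 10111100


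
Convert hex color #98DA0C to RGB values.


Hex: #98DA0C
R = 98₁₆ = 152
G = DA₁₆ = 218
B = 0C₁₆ = 12
= RGB(152, 218, 12)


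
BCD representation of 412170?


Each digit → 4-bit binary:
  4 → 0100
  1 → 0001
  2 → 0010
  1 → 0001
  7 → 0111
  0 → 0000
= 0100 0001 0010 0001 0111 0000


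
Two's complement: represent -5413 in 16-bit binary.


Original: 0001010100100101
Step 1 - Invert all bits: 1110101011011010
Step 2 - Add 1: 1110101011011010 + 1
= 1110101011011011 (represents -5413)


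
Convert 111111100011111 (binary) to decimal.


Positional values:
Bit 0: 1 × 2^0 = 1
Bit 1: 1 × 2^1 = 2
Bit 2: 1 × 2^2 = 4
Bit 3: 1 × 2^3 = 8
Bit 4: 1 × 2^4 = 16
Bit 8: 1 × 2^8 = 256
Bit 9: 1 × 2^9 = 512
Bit 10: 1 × 2^10 = 1024
Bit 11: 1 × 2^11 = 2048
Bit 12: 1 × 2^12 = 4096
Bit 13: 1 × 2^13 = 8192
Bit 14: 1 × 2^14 = 16384
Sum = 1 + 2 + 4 + 8 + 16 + 256 + 512 + 1024 + 2048 + 4096 + 8192 + 16384
= 32543


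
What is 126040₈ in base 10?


Positional values:
Position 0: 0 × 8^0 = 0
Position 1: 4 × 8^1 = 32
Position 2: 0 × 8^2 = 0
Position 3: 6 × 8^3 = 3072
Position 4: 2 × 8^4 = 8192
Position 5: 1 × 8^5 = 32768
Sum = 0 + 32 + 0 + 3072 + 8192 + 32768
= 44064


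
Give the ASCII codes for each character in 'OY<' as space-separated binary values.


String: 'OY<'  (3 characters)
Per-character ASCII lookup:
  'O': uppercase starts at 65: 'O' = 65 + 14 = 79 → 1001111
  'Y': uppercase starts at 65: 'Y' = 65 + 24 = 89 → 1011001
  '<': special character: '<' = 60 → 111100
= 1001111 1011001 111100


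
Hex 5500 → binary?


Each hex digit → 4 binary bits:
  5 = 0101
  5 = 0101
  0 = 0000
  0 = 0000
Concatenate: 0101 0101 0000 0000
= 0101010100000000


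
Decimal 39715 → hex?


Divide by 16 repeatedly:
39715 ÷ 16 = 2482 remainder 3 (3)
2482 ÷ 16 = 155 remainder 2 (2)
155 ÷ 16 = 9 remainder 11 (B)
9 ÷ 16 = 0 remainder 9 (9)
Reading remainders bottom-up:
= 0x9B23


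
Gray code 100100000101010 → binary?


Gray code: 100100000101010
MSB stays the same: 1
Each subsequent bit = prev_binary XOR current_gray:
  B[1] = 1 XOR 0 = 1
  B[2] = 1 XOR 0 = 1
  B[3] = 1 XOR 1 = 0
  B[4] = 0 XOR 0 = 0
  B[5] = 0 XOR 0 = 0
  B[6] = 0 XOR 0 = 0
  B[7] = 0 XOR 0 = 0
  B[8] = 0 XOR 0 = 0
  B[9] = 0 XOR 1 = 1
  B[10] = 1 XOR 0 = 1
  B[11] = 1 XOR 1 = 0
  B[12] = 0 XOR 0 = 0
  B[13] = 0 XOR 1 = 1
  B[14] = 1 XOR 0 = 1
= 111000000110011 (28723 decimal)


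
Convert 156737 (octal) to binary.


Each octal digit → 3 binary bits:
  1 = 001
  5 = 101
  6 = 110
  7 = 111
  3 = 011
  7 = 111
Concatenate: 001 101 110 111 011 111
= 001101110111011111


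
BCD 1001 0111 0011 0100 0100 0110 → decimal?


Each 4-bit group → digit:
  1001 → 9
  0111 → 7
  0011 → 3
  0100 → 4
  0100 → 4
  0110 → 6
= 973446


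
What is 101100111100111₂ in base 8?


Group into 3-bit groups: 101100111100111
  101 = 5
  100 = 4
  111 = 7
  100 = 4
  111 = 7
= 0o54747


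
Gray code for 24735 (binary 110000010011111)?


Binary: 110000010011111
Gray code: G = B XOR (B >> 1)
B >> 1 = 011000001001111
110000010011111 XOR 011000001001111:
  1 XOR 0 = 1
  1 XOR 1 = 0
  0 XOR 1 = 1
  0 XOR 0 = 0
  0 XOR 0 = 0
  0 XOR 0 = 0
  0 XOR 0 = 0
  1 XOR 0 = 1
  0 XOR 1 = 1
  0 XOR 0 = 0
  1 XOR 0 = 1
  1 XOR 1 = 0
  1 XOR 1 = 0
  1 XOR 1 = 0
  1 XOR 1 = 0
= 101000011010000


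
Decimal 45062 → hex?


Divide by 16 repeatedly:
45062 ÷ 16 = 2816 remainder 6 (6)
2816 ÷ 16 = 176 remainder 0 (0)
176 ÷ 16 = 11 remainder 0 (0)
11 ÷ 16 = 0 remainder 11 (B)
Reading remainders bottom-up:
= 0xB006


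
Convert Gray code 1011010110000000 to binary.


Gray code: 1011010110000000
MSB stays the same: 1
Each subsequent bit = prev_binary XOR current_gray:
  B[1] = 1 XOR 0 = 1
  B[2] = 1 XOR 1 = 0
  B[3] = 0 XOR 1 = 1
  B[4] = 1 XOR 0 = 1
  B[5] = 1 XOR 1 = 0
  B[6] = 0 XOR 0 = 0
  B[7] = 0 XOR 1 = 1
  B[8] = 1 XOR 1 = 0
  B[9] = 0 XOR 0 = 0
  B[10] = 0 XOR 0 = 0
  B[11] = 0 XOR 0 = 0
  B[12] = 0 XOR 0 = 0
  B[13] = 0 XOR 0 = 0
  B[14] = 0 XOR 0 = 0
  B[15] = 0 XOR 0 = 0
= 1101100100000000 (55552 decimal)


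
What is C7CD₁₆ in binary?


Each hex digit → 4 binary bits:
  C = 1100
  7 = 0111
  C = 1100
  D = 1101
Concatenate: 1100 0111 1100 1101
= 1100011111001101


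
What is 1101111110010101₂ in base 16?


Group into 4-bit nibbles: 1101111110010101
  1101 = D
  1111 = F
  1001 = 9
  0101 = 5
= 0xDF95


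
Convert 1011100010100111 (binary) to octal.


Group into 3-bit groups: 001011100010100111
  001 = 1
  011 = 3
  100 = 4
  010 = 2
  100 = 4
  111 = 7
= 0o134247


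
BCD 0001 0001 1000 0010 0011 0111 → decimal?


Each 4-bit group → digit:
  0001 → 1
  0001 → 1
  1000 → 8
  0010 → 2
  0011 → 3
  0111 → 7
= 118237


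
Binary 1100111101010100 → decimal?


Positional values:
Bit 2: 1 × 2^2 = 4
Bit 4: 1 × 2^4 = 16
Bit 6: 1 × 2^6 = 64
Bit 8: 1 × 2^8 = 256
Bit 9: 1 × 2^9 = 512
Bit 10: 1 × 2^10 = 1024
Bit 11: 1 × 2^11 = 2048
Bit 14: 1 × 2^14 = 16384
Bit 15: 1 × 2^15 = 32768
Sum = 4 + 16 + 64 + 256 + 512 + 1024 + 2048 + 16384 + 32768
= 53076


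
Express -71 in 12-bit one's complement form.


Original: 000001000111
Invert all bits:
  bit 0: 0 → 1
  bit 1: 0 → 1
  bit 2: 0 → 1
  bit 3: 0 → 1
  bit 4: 0 → 1
  bit 5: 1 → 0
  bit 6: 0 → 1
  bit 7: 0 → 1
  bit 8: 0 → 1
  bit 9: 1 → 0
  bit 10: 1 → 0
  bit 11: 1 → 0
= 111110111000


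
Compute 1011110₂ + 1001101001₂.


Align and add column by column (LSB to MSB, carry propagating):
  00001011110
+ 01001101001
  -----------
  col 0: 0 + 1 + 0 (carry in) = 1 → bit 1, carry out 0
  col 1: 1 + 0 + 0 (carry in) = 1 → bit 1, carry out 0
  col 2: 1 + 0 + 0 (carry in) = 1 → bit 1, carry out 0
  col 3: 1 + 1 + 0 (carry in) = 2 → bit 0, carry out 1
  col 4: 1 + 0 + 1 (carry in) = 2 → bit 0, carry out 1
  col 5: 0 + 1 + 1 (carry in) = 2 → bit 0, carry out 1
  col 6: 1 + 1 + 1 (carry in) = 3 → bit 1, carry out 1
  col 7: 0 + 0 + 1 (carry in) = 1 → bit 1, carry out 0
  col 8: 0 + 0 + 0 (carry in) = 0 → bit 0, carry out 0
  col 9: 0 + 1 + 0 (carry in) = 1 → bit 1, carry out 0
  col 10: 0 + 0 + 0 (carry in) = 0 → bit 0, carry out 0
Reading bits MSB→LSB: 01011000111
Strip leading zeros: 1011000111
= 1011000111


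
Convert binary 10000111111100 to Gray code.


Binary: 10000111111100
Gray code: G = B XOR (B >> 1)
B >> 1 = 01000011111110
10000111111100 XOR 01000011111110:
  1 XOR 0 = 1
  0 XOR 1 = 1
  0 XOR 0 = 0
  0 XOR 0 = 0
  0 XOR 0 = 0
  1 XOR 0 = 1
  1 XOR 1 = 0
  1 XOR 1 = 0
  1 XOR 1 = 0
  1 XOR 1 = 0
  1 XOR 1 = 0
  1 XOR 1 = 0
  0 XOR 1 = 1
  0 XOR 0 = 0
= 11000100000010


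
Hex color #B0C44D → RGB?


Hex: #B0C44D
R = B0₁₆ = 176
G = C4₁₆ = 196
B = 4D₁₆ = 77
= RGB(176, 196, 77)


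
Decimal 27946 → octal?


Divide by 8 repeatedly:
27946 ÷ 8 = 3493 remainder 2
3493 ÷ 8 = 436 remainder 5
436 ÷ 8 = 54 remainder 4
54 ÷ 8 = 6 remainder 6
6 ÷ 8 = 0 remainder 6
Reading remainders bottom-up:
= 0o66452


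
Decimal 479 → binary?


Divide by 2 repeatedly:
479 ÷ 2 = 239 remainder 1
239 ÷ 2 = 119 remainder 1
119 ÷ 2 = 59 remainder 1
59 ÷ 2 = 29 remainder 1
29 ÷ 2 = 14 remainder 1
14 ÷ 2 = 7 remainder 0
7 ÷ 2 = 3 remainder 1
3 ÷ 2 = 1 remainder 1
1 ÷ 2 = 0 remainder 1
Reading remainders bottom-up:
= 111011111


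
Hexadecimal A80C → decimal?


Positional values:
Position 0: C × 16^0 = 12 × 1 = 12
Position 1: 0 × 16^1 = 0 × 16 = 0
Position 2: 8 × 16^2 = 8 × 256 = 2048
Position 3: A × 16^3 = 10 × 4096 = 40960
Sum = 12 + 0 + 2048 + 40960
= 43020


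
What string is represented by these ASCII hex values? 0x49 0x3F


Codes (hex): 0x49 0x3F
Per-code ASCII lookup:
  0x49 = 73  (range 65-90: uppercase, 73 - 65 = 8) → 'I'
  0x3F = 63  (special character) → '?'
= 'I?'


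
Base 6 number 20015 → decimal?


Positional values (base 6):
  5 × 6^0 = 5 × 1 = 5
  1 × 6^1 = 1 × 6 = 6
  0 × 6^2 = 0 × 36 = 0
  0 × 6^3 = 0 × 216 = 0
  2 × 6^4 = 2 × 1296 = 2592
Sum = 5 + 6 + 0 + 0 + 2592
= 2603


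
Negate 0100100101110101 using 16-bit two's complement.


Original: 0100100101110101
Step 1 - Invert all bits: 1011011010001010
Step 2 - Add 1: 1011011010001010 + 1
= 1011011010001011 (represents -18805)


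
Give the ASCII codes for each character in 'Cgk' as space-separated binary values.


String: 'Cgk'  (3 characters)
Per-character ASCII lookup:
  'C': uppercase starts at 65: 'C' = 65 + 2 = 67 → 1000011
  'g': lowercase starts at 97: 'g' = 97 + 6 = 103 → 1100111
  'k': lowercase starts at 97: 'k' = 97 + 10 = 107 → 1101011
= 1000011 1100111 1101011


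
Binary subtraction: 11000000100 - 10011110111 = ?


Align and subtract column by column (LSB to MSB, borrowing when needed):
  11000000100
- 10011110111
  -----------
  col 0: (0 - 0 borrow-in) - 1 → borrow from next column: (0+2) - 1 = 1, borrow out 1
  col 1: (0 - 1 borrow-in) - 1 → borrow from next column: (-1+2) - 1 = 0, borrow out 1
  col 2: (1 - 1 borrow-in) - 1 → borrow from next column: (0+2) - 1 = 1, borrow out 1
  col 3: (0 - 1 borrow-in) - 0 → borrow from next column: (-1+2) - 0 = 1, borrow out 1
  col 4: (0 - 1 borrow-in) - 1 → borrow from next column: (-1+2) - 1 = 0, borrow out 1
  col 5: (0 - 1 borrow-in) - 1 → borrow from next column: (-1+2) - 1 = 0, borrow out 1
  col 6: (0 - 1 borrow-in) - 1 → borrow from next column: (-1+2) - 1 = 0, borrow out 1
  col 7: (0 - 1 borrow-in) - 1 → borrow from next column: (-1+2) - 1 = 0, borrow out 1
  col 8: (0 - 1 borrow-in) - 0 → borrow from next column: (-1+2) - 0 = 1, borrow out 1
  col 9: (1 - 1 borrow-in) - 0 → 0 - 0 = 0, borrow out 0
  col 10: (1 - 0 borrow-in) - 1 → 1 - 1 = 0, borrow out 0
Reading bits MSB→LSB: 00100001101
Strip leading zeros: 100001101
= 100001101


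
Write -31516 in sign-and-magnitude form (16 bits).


Sign bit: 1 (negative)
Magnitude: 31516 = 111101100011100
= 1111101100011100


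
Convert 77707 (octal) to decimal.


Positional values:
Position 0: 7 × 8^0 = 7
Position 1: 0 × 8^1 = 0
Position 2: 7 × 8^2 = 448
Position 3: 7 × 8^3 = 3584
Position 4: 7 × 8^4 = 28672
Sum = 7 + 0 + 448 + 3584 + 28672
= 32711


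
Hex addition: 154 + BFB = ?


Align and add column by column (LSB to MSB, each column mod 16 with carry):
  0154
+ 0BFB
  ----
  col 0: 4(4) + B(11) + 0 (carry in) = 15 → F(15), carry out 0
  col 1: 5(5) + F(15) + 0 (carry in) = 20 → 4(4), carry out 1
  col 2: 1(1) + B(11) + 1 (carry in) = 13 → D(13), carry out 0
  col 3: 0(0) + 0(0) + 0 (carry in) = 0 → 0(0), carry out 0
Reading digits MSB→LSB: 0D4F
Strip leading zeros: D4F
= 0xD4F


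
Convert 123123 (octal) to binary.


Each octal digit → 3 binary bits:
  1 = 001
  2 = 010
  3 = 011
  1 = 001
  2 = 010
  3 = 011
Concatenate: 001 010 011 001 010 011
= 001010011001010011
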